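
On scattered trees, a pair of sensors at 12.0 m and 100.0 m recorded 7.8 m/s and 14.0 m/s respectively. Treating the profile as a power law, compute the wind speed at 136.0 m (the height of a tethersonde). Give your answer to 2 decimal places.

15.24 m/s

First find α: α = ln(V₂/V₁)/ln(z₂/z₁) = ln(14.0/7.8)/ln(100.0/12.0) = 0.58493/2.12026 = 0.2759
Extrapolate from 100.0 m to 136.0 m: V₃ = 14.0 × (136.0/100.0)^0.2759 = 14.0 × 1.0885 = 15.2394 m/s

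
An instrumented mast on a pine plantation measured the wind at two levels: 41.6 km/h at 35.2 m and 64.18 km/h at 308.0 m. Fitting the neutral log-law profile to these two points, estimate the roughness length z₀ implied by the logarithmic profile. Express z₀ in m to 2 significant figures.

z₀ ≈ 0.65 m

Log law: V(z) ∝ ln(z/z₀). With r = V₁/V₂ = 41.6/64.18 = 0.64818,
r · ln(z₂/z₀) = ln(z₁/z₀) ⇒ ln z₀ = (ln z₁ − r·ln z₂)/(1 − r)
ln z₀ = (3.56105 − 0.64818×5.73010) / 0.35182 = -0.4351
z₀ = exp(-0.4351) = 0.6472 m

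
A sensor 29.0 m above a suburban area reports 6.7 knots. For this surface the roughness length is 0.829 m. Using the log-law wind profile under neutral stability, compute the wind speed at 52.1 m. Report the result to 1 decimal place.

Log law: V(z) ∝ ln(z/z₀), so V₂/V₁ = ln(z₂/z₀) / ln(z₁/z₀).
ln(52.1/0.829) = 4.1407, ln(29.0/0.829) = 3.5548
V₂ = 6.7 × 4.1407/3.5548 = 6.7 × 1.1648 = 7.8042 knots

7.8 knots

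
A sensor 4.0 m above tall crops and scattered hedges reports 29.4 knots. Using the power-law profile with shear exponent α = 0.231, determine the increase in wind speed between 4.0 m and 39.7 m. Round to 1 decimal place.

Power law: V₂ = V₁ · (z₂/z₁)^α = 29.4 × (9.9250)^0.231 = 49.9565 knots
ΔV = 49.9565 − 29.4 = 20.5565 knots

20.6 knots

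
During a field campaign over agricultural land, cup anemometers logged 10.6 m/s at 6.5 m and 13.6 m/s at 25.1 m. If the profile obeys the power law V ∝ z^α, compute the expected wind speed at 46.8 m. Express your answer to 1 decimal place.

First find α: α = ln(V₂/V₁)/ln(z₂/z₁) = ln(13.6/10.6)/ln(25.1/6.5) = 0.24922/1.35107 = 0.1845
Extrapolate from 25.1 m to 46.8 m: V₃ = 13.6 × (46.8/25.1)^0.1845 = 13.6 × 1.1218 = 15.2563 m/s

15.3 m/s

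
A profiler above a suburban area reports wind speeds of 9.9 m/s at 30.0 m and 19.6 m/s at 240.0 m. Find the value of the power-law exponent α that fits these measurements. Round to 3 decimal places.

α ≈ 0.328

Power law: V₂/V₁ = (z₂/z₁)^α ⇒ α = ln(V₂/V₁) / ln(z₂/z₁)
α = ln(19.6/9.9) / ln(240.0/30.0) = ln(1.9798) / ln(8.0000)
  = 0.68299 / 2.07944 = 0.32845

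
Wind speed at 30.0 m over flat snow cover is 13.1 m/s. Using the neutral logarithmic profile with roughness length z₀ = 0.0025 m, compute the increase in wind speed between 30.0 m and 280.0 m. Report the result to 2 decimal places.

3.12 m/s

Log law: V₂ = V₁ · ln(z₂/z₀)/ln(z₁/z₀) = 13.1 × 11.6263/9.3927 = 16.2152 m/s
ΔV = 16.2152 − 13.1 = 3.1152 m/s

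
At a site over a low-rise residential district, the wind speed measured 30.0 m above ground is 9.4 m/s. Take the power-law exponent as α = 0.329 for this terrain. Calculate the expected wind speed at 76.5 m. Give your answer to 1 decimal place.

Power-law profile: V₂ = V₁ · (z₂/z₁)^α
V₂ = 9.4 × (76.5/30.0)^0.329 = 9.4 × (2.5500)^0.329
    = 9.4 × 1.3607 = 12.7903 m/s

12.8 m/s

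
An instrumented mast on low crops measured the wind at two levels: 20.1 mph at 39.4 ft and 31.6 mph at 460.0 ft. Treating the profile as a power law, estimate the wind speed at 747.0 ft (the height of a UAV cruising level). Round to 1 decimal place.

34.6 mph

First find α: α = ln(V₂/V₁)/ln(z₂/z₁) = ln(31.6/20.1)/ln(460.0/39.4) = 0.45244/2.45746 = 0.1841
Extrapolate from 460.0 ft to 747.0 ft: V₃ = 31.6 × (747.0/460.0)^0.1841 = 31.6 × 1.0934 = 34.5504 mph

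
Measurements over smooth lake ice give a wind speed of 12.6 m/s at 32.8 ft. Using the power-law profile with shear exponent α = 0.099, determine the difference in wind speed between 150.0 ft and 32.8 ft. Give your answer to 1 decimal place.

2.0 m/s

Power law: V₂ = V₁ · (z₂/z₁)^α = 12.6 × (4.5732)^0.099 = 14.6464 m/s
ΔV = 14.6464 − 12.6 = 2.0464 m/s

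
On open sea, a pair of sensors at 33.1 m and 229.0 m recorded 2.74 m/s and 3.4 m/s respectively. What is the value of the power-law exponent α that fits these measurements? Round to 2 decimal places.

α ≈ 0.11

Power law: V₂/V₁ = (z₂/z₁)^α ⇒ α = ln(V₂/V₁) / ln(z₂/z₁)
α = ln(3.4/2.74) / ln(229.0/33.1) = ln(1.2409) / ln(6.9184)
  = 0.21582 / 1.93419 = 0.11158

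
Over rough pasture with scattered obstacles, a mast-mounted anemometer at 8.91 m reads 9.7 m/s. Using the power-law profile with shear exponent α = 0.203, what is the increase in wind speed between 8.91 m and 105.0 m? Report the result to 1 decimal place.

Power law: V₂ = V₁ · (z₂/z₁)^α = 9.7 × (11.7845)^0.203 = 16.0047 m/s
ΔV = 16.0047 − 9.7 = 6.3047 m/s

6.3 m/s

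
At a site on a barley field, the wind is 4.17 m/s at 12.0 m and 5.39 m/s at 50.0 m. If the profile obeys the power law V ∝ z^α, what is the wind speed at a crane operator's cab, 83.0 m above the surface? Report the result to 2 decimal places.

5.90 m/s

First find α: α = ln(V₂/V₁)/ln(z₂/z₁) = ln(5.39/4.17)/ln(50.0/12.0) = 0.25663/1.42712 = 0.1798
Extrapolate from 50.0 m to 83.0 m: V₃ = 5.39 × (83.0/50.0)^0.1798 = 5.39 × 1.0954 = 5.9043 m/s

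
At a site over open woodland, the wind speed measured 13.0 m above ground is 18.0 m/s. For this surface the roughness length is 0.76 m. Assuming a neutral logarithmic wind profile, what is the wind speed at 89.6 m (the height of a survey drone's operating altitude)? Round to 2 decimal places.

30.24 m/s

Log law: V(z) ∝ ln(z/z₀), so V₂/V₁ = ln(z₂/z₀) / ln(z₁/z₀).
ln(89.6/0.76) = 4.7698, ln(13.0/0.76) = 2.8394
V₂ = 18.0 × 4.7698/2.8394 = 18.0 × 1.6799 = 30.2376 m/s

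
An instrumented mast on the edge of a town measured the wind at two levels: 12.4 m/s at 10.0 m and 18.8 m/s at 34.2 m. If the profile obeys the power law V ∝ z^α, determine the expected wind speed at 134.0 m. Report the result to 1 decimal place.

First find α: α = ln(V₂/V₁)/ln(z₂/z₁) = ln(18.8/12.4)/ln(34.2/10.0) = 0.41616/1.22964 = 0.3384
Extrapolate from 34.2 m to 134.0 m: V₃ = 18.8 × (134.0/34.2)^0.3384 = 18.8 × 1.5875 = 29.8456 m/s

29.8 m/s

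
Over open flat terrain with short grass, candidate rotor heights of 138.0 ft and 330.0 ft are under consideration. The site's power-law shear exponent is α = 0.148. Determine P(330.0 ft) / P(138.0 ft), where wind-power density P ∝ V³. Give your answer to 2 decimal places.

1.47

Speed ratio: V_B/V_A = (z_B/z_A)^α = (330.0/138.0)^0.148 = (2.3913)^0.148 = 1.13773
Power-density ratio: P_B/P_A = (V_B/V_A)³ = (1.13773)³ = 1.47270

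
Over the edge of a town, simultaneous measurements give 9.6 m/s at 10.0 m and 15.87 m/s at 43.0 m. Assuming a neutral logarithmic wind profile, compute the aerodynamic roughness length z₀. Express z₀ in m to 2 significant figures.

z₀ ≈ 1.1 m

Log law: V(z) ∝ ln(z/z₀). With r = V₁/V₂ = 9.6/15.87 = 0.60491,
r · ln(z₂/z₀) = ln(z₁/z₀) ⇒ ln z₀ = (ln z₁ − r·ln z₂)/(1 − r)
ln z₀ = (2.30259 − 0.60491×3.76120) / 0.39509 = 0.0693
z₀ = exp(0.0693) = 1.072 m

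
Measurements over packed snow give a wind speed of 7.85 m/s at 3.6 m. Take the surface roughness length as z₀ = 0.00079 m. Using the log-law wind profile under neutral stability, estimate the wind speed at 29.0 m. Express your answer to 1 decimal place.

Log law: V(z) ∝ ln(z/z₀), so V₂/V₁ = ln(z₂/z₀) / ln(z₁/z₀).
ln(29.0/0.00079) = 10.5108, ln(3.6/0.00079) = 8.4244
V₂ = 7.85 × 10.5108/8.4244 = 7.85 × 1.2477 = 9.7941 m/s

9.8 m/s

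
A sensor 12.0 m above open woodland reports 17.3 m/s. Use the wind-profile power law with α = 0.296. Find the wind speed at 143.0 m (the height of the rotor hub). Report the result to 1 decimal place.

Power-law profile: V₂ = V₁ · (z₂/z₁)^α
V₂ = 17.3 × (143.0/12.0)^0.296 = 17.3 × (11.9167)^0.296
    = 17.3 × 2.0823 = 36.0237 m/s

36.0 m/s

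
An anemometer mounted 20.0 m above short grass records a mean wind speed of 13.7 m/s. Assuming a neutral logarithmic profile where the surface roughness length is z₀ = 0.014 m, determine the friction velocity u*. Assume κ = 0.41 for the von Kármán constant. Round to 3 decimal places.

u* ≈ 0.773 m/s

Log law: V(z) = (u*/κ) · ln(z/z₀) ⇒ u* = κ · V / ln(z/z₀)
u* = 0.41 × 13.7 / ln(20.0/0.014) = 0.41 × 13.7 / 7.2644
   = 5.6170 / 7.2644 = 0.7732 m/s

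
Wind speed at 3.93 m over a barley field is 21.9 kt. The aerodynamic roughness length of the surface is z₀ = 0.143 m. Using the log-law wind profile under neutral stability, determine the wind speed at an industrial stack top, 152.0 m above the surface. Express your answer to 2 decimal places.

46.06 kt

Log law: V(z) ∝ ln(z/z₀), so V₂/V₁ = ln(z₂/z₀) / ln(z₁/z₀).
ln(152.0/0.143) = 6.9688, ln(3.93/0.143) = 3.3136
V₂ = 21.9 × 6.9688/3.3136 = 21.9 × 2.1031 = 46.0583 kt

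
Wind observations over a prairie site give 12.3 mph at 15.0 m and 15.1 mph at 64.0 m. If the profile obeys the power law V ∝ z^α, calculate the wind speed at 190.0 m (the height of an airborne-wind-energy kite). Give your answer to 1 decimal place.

17.6 mph

First find α: α = ln(V₂/V₁)/ln(z₂/z₁) = ln(15.1/12.3)/ln(64.0/15.0) = 0.20510/1.45083 = 0.1414
Extrapolate from 64.0 m to 190.0 m: V₃ = 15.1 × (190.0/64.0)^0.1414 = 15.1 × 1.1663 = 17.6109 mph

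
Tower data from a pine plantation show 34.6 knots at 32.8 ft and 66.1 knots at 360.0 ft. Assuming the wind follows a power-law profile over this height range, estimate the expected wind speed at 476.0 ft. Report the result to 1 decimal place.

First find α: α = ln(V₂/V₁)/ln(z₂/z₁) = ln(66.1/34.6)/ln(360.0/32.8) = 0.64732/2.39568 = 0.2702
Extrapolate from 360.0 ft to 476.0 ft: V₃ = 66.1 × (476.0/360.0)^0.2702 = 66.1 × 1.0784 = 71.2817 knots

71.3 knots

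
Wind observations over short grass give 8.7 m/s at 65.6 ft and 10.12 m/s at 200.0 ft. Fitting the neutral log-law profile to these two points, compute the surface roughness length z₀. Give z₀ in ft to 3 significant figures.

z₀ ≈ 0.0709 ft

Log law: V(z) ∝ ln(z/z₀). With r = V₁/V₂ = 8.7/10.12 = 0.85968,
r · ln(z₂/z₀) = ln(z₁/z₀) ⇒ ln z₀ = (ln z₁ − r·ln z₂)/(1 − r)
ln z₀ = (4.18358 − 0.85968×5.29832) / 0.14032 = -2.6462
z₀ = exp(-2.6462) = 0.07092 ft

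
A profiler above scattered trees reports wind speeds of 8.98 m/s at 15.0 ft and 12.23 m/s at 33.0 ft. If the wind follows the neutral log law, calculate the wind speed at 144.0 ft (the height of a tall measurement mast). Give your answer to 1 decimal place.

Log law: V ∝ ln(z/z₀). From the pair, with r = V₁/V₂ = 0.73426,
ln z₀ = (ln z₁ − r·ln z₂)/(1 − r) = (2.7081 − 0.73426×3.4965)/0.26574 = 0.5295 → z₀ = 1.698 ft
V₃ = V₁ · ln(z₃/z₀)/ln(z₁/z₀) = 8.98 × 4.4403/2.1786 = 18.3029 m/s

18.3 m/s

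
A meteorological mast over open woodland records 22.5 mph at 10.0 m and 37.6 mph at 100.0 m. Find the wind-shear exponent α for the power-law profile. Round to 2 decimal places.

α ≈ 0.22

Power law: V₂/V₁ = (z₂/z₁)^α ⇒ α = ln(V₂/V₁) / ln(z₂/z₁)
α = ln(37.6/22.5) / ln(100.0/10.0) = ln(1.6711) / ln(10.0000)
  = 0.51349 / 2.30259 = 0.22301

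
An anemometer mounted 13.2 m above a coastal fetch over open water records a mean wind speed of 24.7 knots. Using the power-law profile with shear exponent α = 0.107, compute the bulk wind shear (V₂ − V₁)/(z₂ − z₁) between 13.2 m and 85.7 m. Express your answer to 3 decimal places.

0.075 knots/m

Power law: V₂ = V₁ · (z₂/z₁)^α = 24.7 × (6.4924)^0.107 = 30.1734 knots
ΔV/Δz = (30.1734 − 24.7)/(85.7 − 13.2) = 5.4734/72.5000 = 0.07550 knots/m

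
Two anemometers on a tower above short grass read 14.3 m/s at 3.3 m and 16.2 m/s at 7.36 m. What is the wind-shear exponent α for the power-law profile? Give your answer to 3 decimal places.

α ≈ 0.156

Power law: V₂/V₁ = (z₂/z₁)^α ⇒ α = ln(V₂/V₁) / ln(z₂/z₁)
α = ln(16.2/14.3) / ln(7.36/3.3) = ln(1.1329) / ln(2.2303)
  = 0.12475 / 0.80214 = 0.15552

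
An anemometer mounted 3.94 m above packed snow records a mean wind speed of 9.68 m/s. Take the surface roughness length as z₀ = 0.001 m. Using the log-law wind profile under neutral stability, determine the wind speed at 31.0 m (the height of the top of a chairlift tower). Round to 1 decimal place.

Log law: V(z) ∝ ln(z/z₀), so V₂/V₁ = ln(z₂/z₀) / ln(z₁/z₀).
ln(31.0/0.001) = 10.3417, ln(3.94/0.001) = 8.2789
V₂ = 9.68 × 10.3417/8.2789 = 9.68 × 1.2492 = 12.0919 m/s

12.1 m/s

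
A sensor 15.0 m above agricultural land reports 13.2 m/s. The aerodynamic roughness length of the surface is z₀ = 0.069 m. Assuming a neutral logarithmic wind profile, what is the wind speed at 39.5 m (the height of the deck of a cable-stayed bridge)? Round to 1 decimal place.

15.6 m/s

Log law: V(z) ∝ ln(z/z₀), so V₂/V₁ = ln(z₂/z₀) / ln(z₁/z₀).
ln(39.5/0.069) = 6.3499, ln(15.0/0.069) = 5.3817
V₂ = 13.2 × 6.3499/5.3817 = 13.2 × 1.1799 = 15.5749 m/s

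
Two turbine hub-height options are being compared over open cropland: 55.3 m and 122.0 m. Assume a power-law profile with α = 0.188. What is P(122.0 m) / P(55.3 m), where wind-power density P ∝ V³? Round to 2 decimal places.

1.56

Speed ratio: V_B/V_A = (z_B/z_A)^α = (122.0/55.3)^0.188 = (2.2061)^0.188 = 1.16039
Power-density ratio: P_B/P_A = (V_B/V_A)³ = (1.16039)³ = 1.56246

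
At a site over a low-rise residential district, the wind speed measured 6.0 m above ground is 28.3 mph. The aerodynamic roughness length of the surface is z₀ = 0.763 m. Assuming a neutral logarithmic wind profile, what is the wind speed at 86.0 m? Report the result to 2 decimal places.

Log law: V(z) ∝ ln(z/z₀), so V₂/V₁ = ln(z₂/z₀) / ln(z₁/z₀).
ln(86.0/0.763) = 4.7248, ln(6.0/0.763) = 2.0623
V₂ = 28.3 × 4.7248/2.0623 = 28.3 × 2.2911 = 64.8382 mph

64.84 mph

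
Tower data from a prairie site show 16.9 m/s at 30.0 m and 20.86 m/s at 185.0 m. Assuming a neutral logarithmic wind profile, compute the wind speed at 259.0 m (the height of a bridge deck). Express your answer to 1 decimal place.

21.6 m/s

Log law: V ∝ ln(z/z₀). From the pair, with r = V₁/V₂ = 0.81016,
ln z₀ = (ln z₁ − r·ln z₂)/(1 − r) = (3.4012 − 0.81016×5.2204)/0.18984 = -4.3624 → z₀ = 0.01275 m
V₃ = V₁ · ln(z₃/z₀)/ln(z₁/z₀) = 16.9 × 9.9192/7.7636 = 21.5924 m/s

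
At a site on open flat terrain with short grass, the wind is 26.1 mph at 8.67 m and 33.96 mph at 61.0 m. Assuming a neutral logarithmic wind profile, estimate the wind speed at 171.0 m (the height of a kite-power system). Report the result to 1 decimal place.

Log law: V ∝ ln(z/z₀). From the pair, with r = V₁/V₂ = 0.76855,
ln z₀ = (ln z₁ − r·ln z₂)/(1 − r) = (2.1599 − 0.76855×4.1109)/0.23145 = -4.3187 → z₀ = 0.01332 m
V₃ = V₁ · ln(z₃/z₀)/ln(z₁/z₀) = 26.1 × 9.4603/6.4785 = 38.1127 mph

38.1 mph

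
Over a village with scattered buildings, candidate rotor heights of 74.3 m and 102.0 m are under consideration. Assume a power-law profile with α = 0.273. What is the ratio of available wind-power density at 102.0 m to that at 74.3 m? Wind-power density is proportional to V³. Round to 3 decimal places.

1.296

Speed ratio: V_B/V_A = (z_B/z_A)^α = (102.0/74.3)^0.273 = (1.3728)^0.273 = 1.09035
Power-density ratio: P_B/P_A = (V_B/V_A)³ = (1.09035)³ = 1.29629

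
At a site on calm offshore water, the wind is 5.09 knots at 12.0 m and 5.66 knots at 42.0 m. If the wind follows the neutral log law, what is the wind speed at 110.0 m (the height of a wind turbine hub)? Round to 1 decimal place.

Log law: V ∝ ln(z/z₀). From the pair, with r = V₁/V₂ = 0.89929,
ln z₀ = (ln z₁ − r·ln z₂)/(1 − r) = (2.4849 − 0.89929×3.7377)/0.10071 = -8.7020 → z₀ = 0.0001662 m
V₃ = V₁ · ln(z₃/z₀)/ln(z₁/z₀) = 5.09 × 13.4025/11.1870 = 6.0981 knots

6.1 knots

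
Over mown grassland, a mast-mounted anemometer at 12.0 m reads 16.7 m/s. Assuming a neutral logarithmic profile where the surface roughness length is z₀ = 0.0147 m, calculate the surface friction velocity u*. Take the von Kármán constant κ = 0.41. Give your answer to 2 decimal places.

u* ≈ 1.02 m/s

Log law: V(z) = (u*/κ) · ln(z/z₀) ⇒ u* = κ · V / ln(z/z₀)
u* = 0.41 × 16.7 / ln(12.0/0.0147) = 0.41 × 16.7 / 6.7048
   = 6.8470 / 6.7048 = 1.0212 m/s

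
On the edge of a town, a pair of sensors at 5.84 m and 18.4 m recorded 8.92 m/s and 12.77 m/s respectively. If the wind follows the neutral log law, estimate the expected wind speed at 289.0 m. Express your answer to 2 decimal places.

Log law: V ∝ ln(z/z₀). From the pair, with r = V₁/V₂ = 0.69851,
ln z₀ = (ln z₁ − r·ln z₂)/(1 − r) = (1.7647 − 0.69851×2.9124)/0.30149 = -0.8942 → z₀ = 0.4089 m
V₃ = V₁ · ln(z₃/z₀)/ln(z₁/z₀) = 8.92 × 6.5606/2.6589 = 22.0093 m/s

22.01 m/s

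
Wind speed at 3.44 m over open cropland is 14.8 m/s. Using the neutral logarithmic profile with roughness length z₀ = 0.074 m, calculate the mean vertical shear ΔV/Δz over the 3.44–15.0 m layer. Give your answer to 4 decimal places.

Log law: V₂ = V₁ · ln(z₂/z₀)/ln(z₁/z₀) = 14.8 × 5.3117/3.8392 = 20.4768 m/s
ΔV/Δz = (20.4768 − 14.8)/(15.0 − 3.44) = 5.6768/11.5600 = 0.49107 m/s/m

0.4911 m/s/m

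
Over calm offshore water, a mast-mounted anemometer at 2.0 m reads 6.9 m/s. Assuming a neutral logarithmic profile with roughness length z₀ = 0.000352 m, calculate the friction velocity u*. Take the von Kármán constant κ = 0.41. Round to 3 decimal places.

Log law: V(z) = (u*/κ) · ln(z/z₀) ⇒ u* = κ · V / ln(z/z₀)
u* = 0.41 × 6.9 / ln(2.0/0.000352) = 0.41 × 6.9 / 8.6450
   = 2.8290 / 8.6450 = 0.3272 m/s

u* ≈ 0.327 m/s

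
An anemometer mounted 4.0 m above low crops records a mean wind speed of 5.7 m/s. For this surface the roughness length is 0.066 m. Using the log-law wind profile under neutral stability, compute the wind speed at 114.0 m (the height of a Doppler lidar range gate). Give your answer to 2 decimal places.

10.35 m/s

Log law: V(z) ∝ ln(z/z₀), so V₂/V₁ = ln(z₂/z₀) / ln(z₁/z₀).
ln(114.0/0.066) = 7.4543, ln(4.0/0.066) = 4.1044
V₂ = 5.7 × 7.4543/4.1044 = 5.7 × 1.8162 = 10.3522 m/s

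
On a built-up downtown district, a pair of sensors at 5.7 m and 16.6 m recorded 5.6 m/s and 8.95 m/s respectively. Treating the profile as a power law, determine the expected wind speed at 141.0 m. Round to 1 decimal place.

22.9 m/s

First find α: α = ln(V₂/V₁)/ln(z₂/z₁) = ln(8.95/5.6)/ln(16.6/5.7) = 0.46889/1.06894 = 0.4386
Extrapolate from 16.6 m to 141.0 m: V₃ = 8.95 × (141.0/16.6)^0.4386 = 8.95 × 2.5560 = 22.8758 m/s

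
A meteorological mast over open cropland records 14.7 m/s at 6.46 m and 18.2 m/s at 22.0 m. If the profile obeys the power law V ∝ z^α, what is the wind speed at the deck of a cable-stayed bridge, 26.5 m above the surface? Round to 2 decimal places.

First find α: α = ln(V₂/V₁)/ln(z₂/z₁) = ln(18.2/14.7)/ln(22.0/6.46) = 0.21357/1.22541 = 0.1743
Extrapolate from 22.0 m to 26.5 m: V₃ = 18.2 × (26.5/22.0)^0.1743 = 18.2 × 1.0330 = 18.8000 m/s

18.80 m/s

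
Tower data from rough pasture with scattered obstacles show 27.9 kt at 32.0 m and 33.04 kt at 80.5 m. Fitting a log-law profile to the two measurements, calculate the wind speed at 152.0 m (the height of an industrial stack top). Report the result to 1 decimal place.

Log law: V ∝ ln(z/z₀). From the pair, with r = V₁/V₂ = 0.84443,
ln z₀ = (ln z₁ − r·ln z₂)/(1 − r) = (3.4657 − 0.84443×4.3883)/0.15557 = -1.5417 → z₀ = 0.2140 m
V₃ = V₁ · ln(z₃/z₀)/ln(z₁/z₀) = 27.9 × 6.5656/5.0075 = 36.5815 kt

36.6 kt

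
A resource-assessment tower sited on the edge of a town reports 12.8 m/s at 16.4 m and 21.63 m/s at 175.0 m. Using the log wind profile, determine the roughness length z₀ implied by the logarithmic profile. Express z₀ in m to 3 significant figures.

z₀ ≈ 0.530 m

Log law: V(z) ∝ ln(z/z₀). With r = V₁/V₂ = 12.8/21.63 = 0.59177,
r · ln(z₂/z₀) = ln(z₁/z₀) ⇒ ln z₀ = (ln z₁ − r·ln z₂)/(1 − r)
ln z₀ = (2.79728 − 0.59177×5.16479) / 0.40823 = -0.6347
z₀ = exp(-0.6347) = 0.5301 m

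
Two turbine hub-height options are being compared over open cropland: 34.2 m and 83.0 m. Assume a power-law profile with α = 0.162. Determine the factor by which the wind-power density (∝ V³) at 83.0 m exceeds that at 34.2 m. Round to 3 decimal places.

1.539

Speed ratio: V_B/V_A = (z_B/z_A)^α = (83.0/34.2)^0.162 = (2.4269)^0.162 = 1.15446
Power-density ratio: P_B/P_A = (V_B/V_A)³ = (1.15446)³ = 1.53863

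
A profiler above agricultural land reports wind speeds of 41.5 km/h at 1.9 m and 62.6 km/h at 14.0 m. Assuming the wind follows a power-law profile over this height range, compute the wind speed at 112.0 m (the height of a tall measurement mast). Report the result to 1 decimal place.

96.0 km/h

First find α: α = ln(V₂/V₁)/ln(z₂/z₁) = ln(62.6/41.5)/ln(14.0/1.9) = 0.41107/1.99720 = 0.2058
Extrapolate from 14.0 m to 112.0 m: V₃ = 62.6 × (112.0/14.0)^0.2058 = 62.6 × 1.5342 = 96.0399 km/h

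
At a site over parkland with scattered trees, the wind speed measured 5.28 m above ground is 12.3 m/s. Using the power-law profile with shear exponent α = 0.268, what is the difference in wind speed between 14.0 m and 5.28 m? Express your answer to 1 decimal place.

3.7 m/s

Power law: V₂ = V₁ · (z₂/z₁)^α = 12.3 × (2.6515)^0.268 = 15.9736 m/s
ΔV = 15.9736 − 12.3 = 3.6736 m/s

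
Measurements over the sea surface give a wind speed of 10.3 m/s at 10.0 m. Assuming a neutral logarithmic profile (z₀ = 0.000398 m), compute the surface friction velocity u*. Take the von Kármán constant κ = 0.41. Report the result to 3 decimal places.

Log law: V(z) = (u*/κ) · ln(z/z₀) ⇒ u* = κ · V / ln(z/z₀)
u* = 0.41 × 10.3 / ln(10.0/0.000398) = 0.41 × 10.3 / 10.1316
   = 4.2230 / 10.1316 = 0.4168 m/s

u* ≈ 0.417 m/s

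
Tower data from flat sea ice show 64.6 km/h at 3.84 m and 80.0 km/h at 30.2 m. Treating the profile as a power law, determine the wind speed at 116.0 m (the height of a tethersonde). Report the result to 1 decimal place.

92.0 km/h

First find α: α = ln(V₂/V₁)/ln(z₂/z₁) = ln(80.0/64.6)/ln(30.2/3.84) = 0.21381/2.06237 = 0.1037
Extrapolate from 30.2 m to 116.0 m: V₃ = 80.0 × (116.0/30.2)^0.1037 = 80.0 × 1.1497 = 91.9775 km/h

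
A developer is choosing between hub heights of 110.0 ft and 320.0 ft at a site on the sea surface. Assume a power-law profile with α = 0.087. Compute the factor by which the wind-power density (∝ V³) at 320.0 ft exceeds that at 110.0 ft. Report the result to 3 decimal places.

1.321

Speed ratio: V_B/V_A = (z_B/z_A)^α = (320.0/110.0)^0.087 = (2.9091)^0.087 = 1.09735
Power-density ratio: P_B/P_A = (V_B/V_A)³ = (1.09735)³ = 1.32142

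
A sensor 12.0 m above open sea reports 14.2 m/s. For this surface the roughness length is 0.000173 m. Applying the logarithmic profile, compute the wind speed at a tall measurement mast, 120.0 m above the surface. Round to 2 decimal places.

17.13 m/s

Log law: V(z) ∝ ln(z/z₀), so V₂/V₁ = ln(z₂/z₀) / ln(z₁/z₀).
ln(120.0/0.000173) = 13.4497, ln(12.0/0.000173) = 11.1471
V₂ = 14.2 × 13.4497/11.1471 = 14.2 × 1.2066 = 17.1332 m/s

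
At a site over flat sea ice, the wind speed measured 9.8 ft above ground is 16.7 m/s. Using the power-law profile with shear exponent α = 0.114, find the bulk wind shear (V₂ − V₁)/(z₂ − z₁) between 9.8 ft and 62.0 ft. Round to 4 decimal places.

Power law: V₂ = V₁ · (z₂/z₁)^α = 16.7 × (6.3265)^0.114 = 20.6086 m/s
ΔV/Δz = (20.6086 − 16.7)/(62.0 − 9.8) = 3.9086/52.2000 = 0.07488 m/s/ft

0.0749 m/s/ft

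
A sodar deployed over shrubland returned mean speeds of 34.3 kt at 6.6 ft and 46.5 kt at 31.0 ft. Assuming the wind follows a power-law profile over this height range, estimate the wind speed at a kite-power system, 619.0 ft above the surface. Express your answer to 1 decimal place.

83.8 kt

First find α: α = ln(V₂/V₁)/ln(z₂/z₁) = ln(46.5/34.3)/ln(31.0/6.6) = 0.30431/1.54692 = 0.1967
Extrapolate from 31.0 ft to 619.0 ft: V₃ = 46.5 × (619.0/31.0)^0.1967 = 46.5 × 1.8022 = 83.8014 kt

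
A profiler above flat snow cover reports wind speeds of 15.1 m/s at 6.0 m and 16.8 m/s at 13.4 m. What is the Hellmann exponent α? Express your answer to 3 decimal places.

Power law: V₂/V₁ = (z₂/z₁)^α ⇒ α = ln(V₂/V₁) / ln(z₂/z₁)
α = ln(16.8/15.1) / ln(13.4/6.0) = ln(1.1126) / ln(2.2333)
  = 0.10668 / 0.80350 = 0.13278

α ≈ 0.133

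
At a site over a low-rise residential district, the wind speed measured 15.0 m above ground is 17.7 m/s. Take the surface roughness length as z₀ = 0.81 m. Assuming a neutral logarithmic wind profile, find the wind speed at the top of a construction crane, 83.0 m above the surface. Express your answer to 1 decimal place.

Log law: V(z) ∝ ln(z/z₀), so V₂/V₁ = ln(z₂/z₀) / ln(z₁/z₀).
ln(83.0/0.81) = 4.6296, ln(15.0/0.81) = 2.9188
V₂ = 17.7 × 4.6296/2.9188 = 17.7 × 1.5861 = 28.0746 m/s

28.1 m/s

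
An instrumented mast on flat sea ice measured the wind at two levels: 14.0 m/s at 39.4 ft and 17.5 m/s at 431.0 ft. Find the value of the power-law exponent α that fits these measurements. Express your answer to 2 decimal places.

Power law: V₂/V₁ = (z₂/z₁)^α ⇒ α = ln(V₂/V₁) / ln(z₂/z₁)
α = ln(17.5/14.0) / ln(431.0/39.4) = ln(1.2500) / ln(10.9391)
  = 0.22314 / 2.39234 = 0.09327

α ≈ 0.09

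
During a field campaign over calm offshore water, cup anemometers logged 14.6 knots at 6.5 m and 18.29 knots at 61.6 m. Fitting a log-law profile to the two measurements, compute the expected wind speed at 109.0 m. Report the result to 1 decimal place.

Log law: V ∝ ln(z/z₀). From the pair, with r = V₁/V₂ = 0.79825,
ln z₀ = (ln z₁ − r·ln z₂)/(1 − r) = (1.8718 − 0.79825×4.1207)/0.20175 = -7.0261 → z₀ = 0.0008884 m
V₃ = V₁ · ln(z₃/z₀)/ln(z₁/z₀) = 14.6 × 11.7175/8.8979 = 19.2264 knots

19.2 knots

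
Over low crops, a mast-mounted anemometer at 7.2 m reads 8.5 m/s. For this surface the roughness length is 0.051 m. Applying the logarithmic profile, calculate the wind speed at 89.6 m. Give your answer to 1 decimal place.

12.8 m/s

Log law: V(z) ∝ ln(z/z₀), so V₂/V₁ = ln(z₂/z₀) / ln(z₁/z₀).
ln(89.6/0.051) = 7.4713, ln(7.2/0.051) = 4.9500
V₂ = 8.5 × 7.4713/4.9500 = 8.5 × 1.5093 = 12.8295 m/s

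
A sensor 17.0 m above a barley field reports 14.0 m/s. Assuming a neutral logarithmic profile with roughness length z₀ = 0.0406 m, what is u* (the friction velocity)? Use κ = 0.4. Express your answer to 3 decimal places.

u* ≈ 0.928 m/s

Log law: V(z) = (u*/κ) · ln(z/z₀) ⇒ u* = κ · V / ln(z/z₀)
u* = 0.4 × 14.0 / ln(17.0/0.0406) = 0.4 × 14.0 / 6.0372
   = 5.6000 / 6.0372 = 0.9276 m/s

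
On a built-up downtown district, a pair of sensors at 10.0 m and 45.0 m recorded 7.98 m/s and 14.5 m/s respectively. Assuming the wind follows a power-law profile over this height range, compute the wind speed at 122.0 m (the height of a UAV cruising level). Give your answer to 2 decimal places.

21.55 m/s

First find α: α = ln(V₂/V₁)/ln(z₂/z₁) = ln(14.5/7.98)/ln(45.0/10.0) = 0.59721/1.50408 = 0.3971
Extrapolate from 45.0 m to 122.0 m: V₃ = 14.5 × (122.0/45.0)^0.3971 = 14.5 × 1.4859 = 21.5454 m/s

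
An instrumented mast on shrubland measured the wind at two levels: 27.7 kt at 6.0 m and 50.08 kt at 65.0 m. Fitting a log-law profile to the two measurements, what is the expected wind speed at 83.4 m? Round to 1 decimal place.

52.4 kt

Log law: V ∝ ln(z/z₀). From the pair, with r = V₁/V₂ = 0.55312,
ln z₀ = (ln z₁ − r·ln z₂)/(1 − r) = (1.7918 − 0.55312×4.1744)/0.44688 = -1.1572 → z₀ = 0.3144 m
V₃ = V₁ · ln(z₃/z₀)/ln(z₁/z₀) = 27.7 × 5.5809/2.9490 = 52.4213 kt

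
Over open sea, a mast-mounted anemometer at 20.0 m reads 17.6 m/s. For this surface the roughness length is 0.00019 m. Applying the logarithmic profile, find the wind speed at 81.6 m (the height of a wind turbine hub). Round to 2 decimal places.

Log law: V(z) ∝ ln(z/z₀), so V₂/V₁ = ln(z₂/z₀) / ln(z₁/z₀).
ln(81.6/0.00019) = 12.9703, ln(20.0/0.00019) = 11.5642
V₂ = 17.6 × 12.9703/11.5642 = 17.6 × 1.1216 = 19.7400 m/s

19.74 m/s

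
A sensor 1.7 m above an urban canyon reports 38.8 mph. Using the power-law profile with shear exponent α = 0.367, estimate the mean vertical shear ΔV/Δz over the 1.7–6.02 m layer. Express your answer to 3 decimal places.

Power law: V₂ = V₁ · (z₂/z₁)^α = 38.8 × (3.5412)^0.367 = 61.7119 mph
ΔV/Δz = (61.7119 − 38.8)/(6.02 − 1.7) = 22.9119/4.3200 = 5.30368 mph/m

5.304 mph/m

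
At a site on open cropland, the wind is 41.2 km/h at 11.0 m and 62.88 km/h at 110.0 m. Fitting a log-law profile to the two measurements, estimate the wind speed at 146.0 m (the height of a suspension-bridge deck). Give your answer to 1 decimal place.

65.5 km/h

Log law: V ∝ ln(z/z₀). From the pair, with r = V₁/V₂ = 0.65522,
ln z₀ = (ln z₁ − r·ln z₂)/(1 − r) = (2.3979 − 0.65522×4.7005)/0.34478 = -1.9779 → z₀ = 0.1384 m
V₃ = V₁ · ln(z₃/z₀)/ln(z₁/z₀) = 41.2 × 6.9615/4.3758 = 65.5458 km/h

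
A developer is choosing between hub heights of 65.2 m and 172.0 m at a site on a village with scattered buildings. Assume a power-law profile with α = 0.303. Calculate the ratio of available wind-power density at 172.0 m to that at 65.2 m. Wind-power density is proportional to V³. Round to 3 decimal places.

2.415

Speed ratio: V_B/V_A = (z_B/z_A)^α = (172.0/65.2)^0.303 = (2.6380)^0.303 = 1.34168
Power-density ratio: P_B/P_A = (V_B/V_A)³ = (1.34168)³ = 2.41515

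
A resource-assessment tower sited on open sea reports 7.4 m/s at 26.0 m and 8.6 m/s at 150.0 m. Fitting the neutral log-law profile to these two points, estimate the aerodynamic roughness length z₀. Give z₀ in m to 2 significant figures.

Log law: V(z) ∝ ln(z/z₀). With r = V₁/V₂ = 7.4/8.6 = 0.86047,
r · ln(z₂/z₀) = ln(z₁/z₀) ⇒ ln z₀ = (ln z₁ − r·ln z₂)/(1 − r)
ln z₀ = (3.25810 − 0.86047×5.01064) / 0.13953 = -7.5492
z₀ = exp(-7.5492) = 0.0005265 m

z₀ ≈ 0.00053 m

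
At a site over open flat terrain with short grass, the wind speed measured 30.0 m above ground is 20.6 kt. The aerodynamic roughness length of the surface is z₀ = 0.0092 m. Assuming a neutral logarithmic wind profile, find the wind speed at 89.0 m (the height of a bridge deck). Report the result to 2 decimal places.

23.37 kt

Log law: V(z) ∝ ln(z/z₀), so V₂/V₁ = ln(z₂/z₀) / ln(z₁/z₀).
ln(89.0/0.0092) = 9.1772, ln(30.0/0.0092) = 8.0897
V₂ = 20.6 × 9.1772/8.0897 = 20.6 × 1.1344 = 23.3691 kt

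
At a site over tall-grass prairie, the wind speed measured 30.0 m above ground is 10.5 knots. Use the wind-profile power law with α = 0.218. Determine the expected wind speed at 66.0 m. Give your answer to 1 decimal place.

12.5 knots

Power-law profile: V₂ = V₁ · (z₂/z₁)^α
V₂ = 10.5 × (66.0/30.0)^0.218 = 10.5 × (2.2000)^0.218
    = 10.5 × 1.1875 = 12.4692 knots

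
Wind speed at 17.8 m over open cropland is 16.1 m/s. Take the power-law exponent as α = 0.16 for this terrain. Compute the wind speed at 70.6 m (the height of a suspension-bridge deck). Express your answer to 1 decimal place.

20.1 m/s

Power-law profile: V₂ = V₁ · (z₂/z₁)^α
V₂ = 16.1 × (70.6/17.8)^0.16 = 16.1 × (3.9663)^0.16
    = 16.1 × 1.2466 = 20.0709 m/s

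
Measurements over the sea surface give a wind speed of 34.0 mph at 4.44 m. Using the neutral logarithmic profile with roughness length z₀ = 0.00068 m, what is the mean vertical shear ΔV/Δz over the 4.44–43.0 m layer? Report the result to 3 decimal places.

Log law: V₂ = V₁ · ln(z₂/z₀)/ln(z₁/z₀) = 34.0 × 11.0546/8.7841 = 42.7885 mph
ΔV/Δz = (42.7885 − 34.0)/(43.0 − 4.44) = 8.7885/38.5600 = 0.22792 mph/m

0.228 mph/m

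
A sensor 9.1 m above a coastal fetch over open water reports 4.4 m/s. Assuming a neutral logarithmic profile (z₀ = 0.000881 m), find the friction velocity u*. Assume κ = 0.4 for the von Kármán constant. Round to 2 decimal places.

Log law: V(z) = (u*/κ) · ln(z/z₀) ⇒ u* = κ · V / ln(z/z₀)
u* = 0.4 × 4.4 / ln(9.1/0.000881) = 0.4 × 4.4 / 9.2427
   = 1.7600 / 9.2427 = 0.1904 m/s

u* ≈ 0.19 m/s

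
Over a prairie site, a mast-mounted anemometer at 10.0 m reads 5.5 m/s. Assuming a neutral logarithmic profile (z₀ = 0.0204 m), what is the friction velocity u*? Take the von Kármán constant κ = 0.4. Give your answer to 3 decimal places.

u* ≈ 0.355 m/s

Log law: V(z) = (u*/κ) · ln(z/z₀) ⇒ u* = κ · V / ln(z/z₀)
u* = 0.4 × 5.5 / ln(10.0/0.0204) = 0.4 × 5.5 / 6.1948
   = 2.2000 / 6.1948 = 0.3551 m/s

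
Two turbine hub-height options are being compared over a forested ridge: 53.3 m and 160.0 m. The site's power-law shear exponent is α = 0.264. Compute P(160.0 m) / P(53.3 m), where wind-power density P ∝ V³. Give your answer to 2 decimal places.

2.39

Speed ratio: V_B/V_A = (z_B/z_A)^α = (160.0/53.3)^0.264 = (3.0019)^0.264 = 1.33669
Power-density ratio: P_B/P_A = (V_B/V_A)³ = (1.33669)³ = 2.38833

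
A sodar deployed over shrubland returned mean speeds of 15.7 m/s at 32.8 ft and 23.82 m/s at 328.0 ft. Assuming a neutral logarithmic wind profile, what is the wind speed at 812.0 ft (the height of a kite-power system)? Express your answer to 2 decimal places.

27.02 m/s

Log law: V ∝ ln(z/z₀). From the pair, with r = V₁/V₂ = 0.65911,
ln z₀ = (ln z₁ − r·ln z₂)/(1 − r) = (3.4904 − 0.65911×5.7930)/0.34089 = -0.9616 → z₀ = 0.3823 ft
V₃ = V₁ · ln(z₃/z₀)/ln(z₁/z₀) = 15.7 × 7.6611/4.4520 = 27.0167 m/s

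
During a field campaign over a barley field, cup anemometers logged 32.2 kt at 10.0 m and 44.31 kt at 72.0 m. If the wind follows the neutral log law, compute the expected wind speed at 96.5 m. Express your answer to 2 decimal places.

46.11 kt

Log law: V ∝ ln(z/z₀). From the pair, with r = V₁/V₂ = 0.72670,
ln z₀ = (ln z₁ − r·ln z₂)/(1 − r) = (2.3026 − 0.72670×4.2767)/0.27330 = -2.9464 → z₀ = 0.05253 m
V₃ = V₁ · ln(z₃/z₀)/ln(z₁/z₀) = 32.2 × 7.5160/5.2490 = 46.1067 kt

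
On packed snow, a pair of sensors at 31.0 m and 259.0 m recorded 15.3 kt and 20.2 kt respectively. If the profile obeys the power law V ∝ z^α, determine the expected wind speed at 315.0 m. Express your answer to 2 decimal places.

20.72 kt

First find α: α = ln(V₂/V₁)/ln(z₂/z₁) = ln(20.2/15.3)/ln(259.0/31.0) = 0.27783/2.12284 = 0.1309
Extrapolate from 259.0 m to 315.0 m: V₃ = 20.2 × (315.0/259.0)^0.1309 = 20.2 × 1.0259 = 20.7242 kt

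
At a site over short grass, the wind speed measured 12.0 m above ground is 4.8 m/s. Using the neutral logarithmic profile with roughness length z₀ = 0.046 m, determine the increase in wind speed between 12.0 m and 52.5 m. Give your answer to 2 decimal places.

1.27 m/s

Log law: V₂ = V₁ · ln(z₂/z₀)/ln(z₁/z₀) = 4.8 × 7.0399/5.5640 = 6.0732 m/s
ΔV = 6.0732 − 4.8 = 1.2732 m/s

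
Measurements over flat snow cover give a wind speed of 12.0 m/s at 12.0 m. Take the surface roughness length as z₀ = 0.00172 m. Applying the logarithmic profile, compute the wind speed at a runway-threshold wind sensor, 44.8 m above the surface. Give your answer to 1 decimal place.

13.8 m/s

Log law: V(z) ∝ ln(z/z₀), so V₂/V₁ = ln(z₂/z₀) / ln(z₁/z₀).
ln(44.8/0.00172) = 10.1676, ln(12.0/0.00172) = 8.8503
V₂ = 12.0 × 10.1676/8.8503 = 12.0 × 1.1488 = 13.7861 m/s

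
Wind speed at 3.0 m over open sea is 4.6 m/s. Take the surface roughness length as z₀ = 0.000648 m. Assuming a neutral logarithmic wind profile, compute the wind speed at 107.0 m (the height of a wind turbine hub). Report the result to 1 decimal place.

6.5 m/s

Log law: V(z) ∝ ln(z/z₀), so V₂/V₁ = ln(z₂/z₀) / ln(z₁/z₀).
ln(107.0/0.000648) = 12.0144, ln(3.0/0.000648) = 8.4402
V₂ = 4.6 × 12.0144/8.4402 = 4.6 × 1.4235 = 6.5480 m/s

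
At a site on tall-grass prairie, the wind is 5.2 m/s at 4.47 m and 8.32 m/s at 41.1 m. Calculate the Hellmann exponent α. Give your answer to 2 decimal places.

Power law: V₂/V₁ = (z₂/z₁)^α ⇒ α = ln(V₂/V₁) / ln(z₂/z₁)
α = ln(8.32/5.2) / ln(41.1/4.47) = ln(1.6000) / ln(9.1946)
  = 0.47000 / 2.21862 = 0.21185

α ≈ 0.21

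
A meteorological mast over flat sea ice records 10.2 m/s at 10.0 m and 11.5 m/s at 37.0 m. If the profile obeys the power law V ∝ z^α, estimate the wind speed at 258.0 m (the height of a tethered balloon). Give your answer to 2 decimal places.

13.74 m/s

First find α: α = ln(V₂/V₁)/ln(z₂/z₁) = ln(11.5/10.2)/ln(37.0/10.0) = 0.11996/1.30833 = 0.0917
Extrapolate from 37.0 m to 258.0 m: V₃ = 11.5 × (258.0/37.0)^0.0917 = 11.5 × 1.1949 = 13.7414 m/s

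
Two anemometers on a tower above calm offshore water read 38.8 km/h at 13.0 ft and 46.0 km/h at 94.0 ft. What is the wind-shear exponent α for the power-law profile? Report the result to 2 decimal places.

α ≈ 0.09

Power law: V₂/V₁ = (z₂/z₁)^α ⇒ α = ln(V₂/V₁) / ln(z₂/z₁)
α = ln(46.0/38.8) / ln(94.0/13.0) = ln(1.1856) / ln(7.2308)
  = 0.17022 / 1.97835 = 0.08604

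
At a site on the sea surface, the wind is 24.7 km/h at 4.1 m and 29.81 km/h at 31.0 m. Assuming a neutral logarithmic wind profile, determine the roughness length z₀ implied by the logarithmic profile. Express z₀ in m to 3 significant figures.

z₀ ≈ 0.000232 m

Log law: V(z) ∝ ln(z/z₀). With r = V₁/V₂ = 24.7/29.81 = 0.82858,
r · ln(z₂/z₀) = ln(z₁/z₀) ⇒ ln z₀ = (ln z₁ − r·ln z₂)/(1 − r)
ln z₀ = (1.41099 − 0.82858×3.43399) / 0.17142 = -8.3675
z₀ = exp(-8.3675) = 0.0002323 m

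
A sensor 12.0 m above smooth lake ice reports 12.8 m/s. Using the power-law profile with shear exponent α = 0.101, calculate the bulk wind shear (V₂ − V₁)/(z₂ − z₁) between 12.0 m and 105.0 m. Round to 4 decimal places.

0.0337 m/s/m

Power law: V₂ = V₁ · (z₂/z₁)^α = 12.8 × (8.7500)^0.101 = 15.9350 m/s
ΔV/Δz = (15.9350 − 12.8)/(105.0 − 12.0) = 3.1350/93.0000 = 0.03371 m/s/m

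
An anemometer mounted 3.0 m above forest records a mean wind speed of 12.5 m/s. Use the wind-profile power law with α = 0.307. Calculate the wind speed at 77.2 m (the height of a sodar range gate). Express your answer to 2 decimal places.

Power-law profile: V₂ = V₁ · (z₂/z₁)^α
V₂ = 12.5 × (77.2/3.0)^0.307 = 12.5 × (25.7333)^0.307
    = 12.5 × 2.7103 = 33.8791 m/s

33.88 m/s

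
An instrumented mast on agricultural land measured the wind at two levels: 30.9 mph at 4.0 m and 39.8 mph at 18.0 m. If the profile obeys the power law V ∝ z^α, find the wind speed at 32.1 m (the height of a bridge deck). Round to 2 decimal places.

43.87 mph

First find α: α = ln(V₂/V₁)/ln(z₂/z₁) = ln(39.8/30.9)/ln(18.0/4.0) = 0.25311/1.50408 = 0.1683
Extrapolate from 18.0 m to 32.1 m: V₃ = 39.8 × (32.1/18.0)^0.1683 = 39.8 × 1.1022 = 43.8694 mph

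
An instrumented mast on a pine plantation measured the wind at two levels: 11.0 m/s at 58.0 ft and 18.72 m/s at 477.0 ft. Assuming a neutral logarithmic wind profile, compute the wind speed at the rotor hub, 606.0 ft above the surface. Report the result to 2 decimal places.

Log law: V ∝ ln(z/z₀). From the pair, with r = V₁/V₂ = 0.58761,
ln z₀ = (ln z₁ − r·ln z₂)/(1 − r) = (4.0604 − 0.58761×6.1675)/0.41239 = 1.0581 → z₀ = 2.881 ft
V₃ = V₁ · ln(z₃/z₀)/ln(z₁/z₀) = 11.0 × 5.3487/3.0023 = 19.5970 m/s

19.60 m/s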